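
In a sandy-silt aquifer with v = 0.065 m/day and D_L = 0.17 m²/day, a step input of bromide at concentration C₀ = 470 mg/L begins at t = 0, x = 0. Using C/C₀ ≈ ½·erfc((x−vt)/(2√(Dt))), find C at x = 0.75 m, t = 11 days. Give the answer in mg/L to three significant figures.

For a continuous step input, C/C₀ ≈ ½·erfc((x−vt)/(2√(Dt))).
vt = 0.065 × 11 = 0.715 m and 2√(Dt) = 2√(0.17 × 11) = 2.735 m.
Argument (x−vt)/(2√(Dt)) = (0.75 − 0.715)/2.735 = 0.01280; ½·erfc(0.01280) = 0.4928.
C = 470 × 0.4928 = 232 mg/L.

232 mg/L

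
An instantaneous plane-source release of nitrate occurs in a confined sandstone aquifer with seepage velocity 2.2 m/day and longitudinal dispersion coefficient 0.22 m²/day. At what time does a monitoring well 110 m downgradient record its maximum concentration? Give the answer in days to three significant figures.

For the 1D instantaneous-source solution, setting ∂C/∂t = 0 at fixed x gives v²t² + 2Dt − x² = 0, so t = (√(D² + v²x²) − D)/v².
√(D² + v²x²) = √(0.22² + 2.2² × 110²) = 242.0; v² = 4.84.
t = (242.0 − 0.22)/4.84 = 50.0 days (vs. the pure-advection estimate x/v = 50.0 d).

50.0 days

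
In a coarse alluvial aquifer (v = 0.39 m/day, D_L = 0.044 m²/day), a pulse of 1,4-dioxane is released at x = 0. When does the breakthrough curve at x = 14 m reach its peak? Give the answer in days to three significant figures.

For the 1D instantaneous-source solution, setting ∂C/∂t = 0 at fixed x gives v²t² + 2Dt − x² = 0, so t = (√(D² + v²x²) − D)/v².
√(D² + v²x²) = √(0.044² + 0.39² × 14²) = 5.460; v² = 0.1521.
t = (5.460 − 0.044)/0.1521 = 35.6 days (vs. the pure-advection estimate x/v = 35.9 d).

35.6 days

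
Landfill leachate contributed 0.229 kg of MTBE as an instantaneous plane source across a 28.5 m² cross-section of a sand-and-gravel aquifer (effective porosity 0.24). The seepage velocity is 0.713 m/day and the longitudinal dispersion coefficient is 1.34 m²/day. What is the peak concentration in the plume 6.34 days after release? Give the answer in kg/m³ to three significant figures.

The peak of an instantaneous 1D plume sits at x = vt; there the Gaussian factor is 1 and C_max = M/(n_e·A·√(4πDt)), where n_e·A is the pore area the mass is dissolved in.
√(4πDt) = √(4π × 1.34 × 6.34) = 10.33 m, so C_max = 0.229/(0.24 × 28.5 × 10.33) = 0.00324 kg/m³.

0.00324 kg/m³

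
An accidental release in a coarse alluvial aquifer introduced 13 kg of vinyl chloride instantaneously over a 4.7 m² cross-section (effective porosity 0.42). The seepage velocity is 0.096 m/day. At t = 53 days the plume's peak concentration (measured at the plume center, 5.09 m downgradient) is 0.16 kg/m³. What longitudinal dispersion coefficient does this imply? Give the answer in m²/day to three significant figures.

2.54 m²/day

At the plume center C_max = M/(n_e·A·√(4πDt)), so D = M²/(4πt·(n_e·A·C_max)²).
n_e·A·C_max = 0.42 × 4.7 × 0.16 = 0.3158 kg/m.
D = 13²/(4π × 53 × 0.3158²) = 2.54 m²/day.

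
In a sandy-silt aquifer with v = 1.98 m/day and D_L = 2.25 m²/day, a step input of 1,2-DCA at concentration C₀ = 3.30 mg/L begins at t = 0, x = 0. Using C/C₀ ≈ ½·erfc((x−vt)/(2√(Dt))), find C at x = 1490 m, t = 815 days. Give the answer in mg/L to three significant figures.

3.23 mg/L

For a continuous step input, C/C₀ ≈ ½·erfc((x−vt)/(2√(Dt))).
vt = 1.98 × 815 = 1613.7 m and 2√(Dt) = 2√(2.25 × 815) = 85.64 m.
Argument (x−vt)/(2√(Dt)) = (1490 − 1613.7)/85.64 = -1.444; ½·erfc(-1.444) = 0.9794.
C = 3.30 × 0.9794 = 3.23 mg/L.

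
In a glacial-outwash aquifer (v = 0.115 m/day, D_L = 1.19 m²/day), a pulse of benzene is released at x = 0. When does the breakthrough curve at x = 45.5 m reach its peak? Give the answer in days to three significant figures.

For the 1D instantaneous-source solution, setting ∂C/∂t = 0 at fixed x gives v²t² + 2Dt − x² = 0, so t = (√(D² + v²x²) − D)/v².
√(D² + v²x²) = √(1.19² + 0.115² × 45.5²) = 5.366; v² = 0.013225.
t = (5.366 − 1.19)/0.013225 = 316 days (vs. the pure-advection estimate x/v = 396 d).

316 days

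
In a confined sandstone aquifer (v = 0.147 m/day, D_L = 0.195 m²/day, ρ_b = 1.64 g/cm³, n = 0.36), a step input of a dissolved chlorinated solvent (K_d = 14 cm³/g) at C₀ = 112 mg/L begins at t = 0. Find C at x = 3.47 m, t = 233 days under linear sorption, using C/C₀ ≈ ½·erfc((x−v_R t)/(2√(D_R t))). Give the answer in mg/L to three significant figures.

Retardation factor R = 1 + ρ_b·K_d/n = 1 + 1.64 × 14/0.36 = 64.78.
Sorption retards both mechanisms: v_R = v/R = 0.002269 m/day, D_R = D/R = 0.003010 m²/day.
v_R·t = 0.002269 × 233 = 0.528677 m; 2√(D_R t) = 1.675 m; argument = (3.47 − 0.528677)/1.675 = 1.756.
C = C₀ × ½·erfc(1.756) = 112 × 0.006507 = 0.729 mg/L.

0.729 mg/L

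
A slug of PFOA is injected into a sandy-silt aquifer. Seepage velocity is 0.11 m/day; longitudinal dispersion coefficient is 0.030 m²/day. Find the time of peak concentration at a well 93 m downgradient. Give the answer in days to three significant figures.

843 days

For the 1D instantaneous-source solution, setting ∂C/∂t = 0 at fixed x gives v²t² + 2Dt − x² = 0, so t = (√(D² + v²x²) − D)/v².
√(D² + v²x²) = √(0.030² + 0.11² × 93²) = 10.23; v² = 0.0121.
t = (10.23 − 0.030)/0.0121 = 843 days (vs. the pure-advection estimate x/v = 845 d).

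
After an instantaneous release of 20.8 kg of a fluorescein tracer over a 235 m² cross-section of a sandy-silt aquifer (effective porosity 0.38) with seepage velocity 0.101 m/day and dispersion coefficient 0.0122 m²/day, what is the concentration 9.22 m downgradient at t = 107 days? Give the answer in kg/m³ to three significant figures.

0.0355 kg/m³

For an instantaneous plane source, C(x,t) = M/(n_e·A·√(4πDt)) · exp(−(x−vt)²/(4Dt)), with n_e·A the pore (flow) area.
Plume center vt = 0.101 × 107 = 10.807 m, so the well at 9.22 m is 1.587 m upgradient of the peak.
√(4πDt) = 4.050 m, giving peak height M/(n_e·A·√(4πDt)) = 20.8/(0.38 × 235 × 4.050) = 0.05751 kg/m³.
(x−vt)²/(4Dt) = (-1.587)²/(4 × 0.0122 × 107) = 0.4823; exp(−0.4823) = 0.6174.
C = 0.05751 × 0.6174 = 0.0355 kg/m³.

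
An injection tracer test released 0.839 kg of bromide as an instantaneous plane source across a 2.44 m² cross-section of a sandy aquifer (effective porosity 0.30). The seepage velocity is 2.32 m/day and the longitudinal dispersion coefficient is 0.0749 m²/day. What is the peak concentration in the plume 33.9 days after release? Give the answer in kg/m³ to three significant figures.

The peak of an instantaneous 1D plume sits at x = vt; there the Gaussian factor is 1 and C_max = M/(n_e·A·√(4πDt)), where n_e·A is the pore area the mass is dissolved in.
√(4πDt) = √(4π × 0.0749 × 33.9) = 5.649 m, so C_max = 0.839/(0.30 × 2.44 × 5.649) = 0.203 kg/m³.

0.203 kg/m³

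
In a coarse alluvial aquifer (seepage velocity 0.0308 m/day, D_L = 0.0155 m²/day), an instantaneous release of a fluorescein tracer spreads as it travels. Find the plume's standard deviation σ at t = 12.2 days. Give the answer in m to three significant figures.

Dispersive spreading gives a Gaussian with σ² = 2Dt; advection only shifts the center.
σ = √(2 × 0.0155 × 12.2) = 0.615 m.

0.615 m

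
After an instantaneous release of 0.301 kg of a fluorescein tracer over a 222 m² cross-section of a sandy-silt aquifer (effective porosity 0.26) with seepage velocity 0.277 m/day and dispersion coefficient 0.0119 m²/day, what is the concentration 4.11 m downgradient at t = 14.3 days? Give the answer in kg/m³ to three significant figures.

For an instantaneous plane source, C(x,t) = M/(n_e·A·√(4πDt)) · exp(−(x−vt)²/(4Dt)), with n_e·A the pore (flow) area.
Plume center vt = 0.277 × 14.3 = 3.9611 m, so the well at 4.11 m is 0.1489 m downgradient of the peak.
√(4πDt) = 1.462 m, giving peak height M/(n_e·A·√(4πDt)) = 0.301/(0.26 × 222 × 1.462) = 0.003567 kg/m³.
(x−vt)²/(4Dt) = (0.1489)²/(4 × 0.0119 × 14.3) = 0.03257; exp(−0.03257) = 0.9680.
C = 0.003567 × 0.9680 = 0.00345 kg/m³.

0.00345 kg/m³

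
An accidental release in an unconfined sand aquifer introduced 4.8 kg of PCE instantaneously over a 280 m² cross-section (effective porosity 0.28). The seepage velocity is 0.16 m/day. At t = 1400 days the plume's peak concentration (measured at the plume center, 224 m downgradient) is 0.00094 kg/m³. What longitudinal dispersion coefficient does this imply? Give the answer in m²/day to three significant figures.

0.241 m²/day

At the plume center C_max = M/(n_e·A·√(4πDt)), so D = M²/(4πt·(n_e·A·C_max)²).
n_e·A·C_max = 0.28 × 280 × 0.00094 = 0.07370 kg/m.
D = 4.8²/(4π × 1400 × 0.07370²) = 0.241 m²/day.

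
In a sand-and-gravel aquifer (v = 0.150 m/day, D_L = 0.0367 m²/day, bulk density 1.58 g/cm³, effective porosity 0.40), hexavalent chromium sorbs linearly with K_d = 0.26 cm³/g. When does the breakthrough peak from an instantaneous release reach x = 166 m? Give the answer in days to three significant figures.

Retardation factor R = 1 + ρ_b·K_d/n = 1 + 1.58 × 0.26/0.40 = 2.027.
Sorption retards both mechanisms: v_R = v/R = 0.07400 m/day, D_R = D/R = 0.01811 m²/day.
Peak time from v_R²t² + 2D_R t − x² = 0: t = (√(D_R² + v_R²x²) − D_R)/v_R².
√(D_R² + v_R²x²) = √(0.01811² + 0.07400² × 166²) = 12.28; v_R² = 0.005476.
t = (12.28 − 0.01811)/0.005476 = 2240 days.

2240 days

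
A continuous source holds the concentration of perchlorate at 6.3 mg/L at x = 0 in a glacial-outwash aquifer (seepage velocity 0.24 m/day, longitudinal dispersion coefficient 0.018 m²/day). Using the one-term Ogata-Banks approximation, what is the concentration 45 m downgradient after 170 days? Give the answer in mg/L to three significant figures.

0.282 mg/L

For a continuous step input, C/C₀ ≈ ½·erfc((x−vt)/(2√(Dt))).
vt = 0.24 × 170 = 40.8 m and 2√(Dt) = 2√(0.018 × 170) = 3.499 m.
Argument (x−vt)/(2√(Dt)) = (45 − 40.8)/3.499 = 1.200; ½·erfc(1.200) = 0.04484.
C = 6.3 × 0.04484 = 0.282 mg/L.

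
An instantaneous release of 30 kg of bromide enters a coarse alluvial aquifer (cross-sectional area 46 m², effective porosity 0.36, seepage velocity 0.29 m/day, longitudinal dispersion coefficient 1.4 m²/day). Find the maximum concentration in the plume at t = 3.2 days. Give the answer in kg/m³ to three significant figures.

The peak of an instantaneous 1D plume sits at x = vt; there the Gaussian factor is 1 and C_max = M/(n_e·A·√(4πDt)), where n_e·A is the pore area the mass is dissolved in.
√(4πDt) = √(4π × 1.4 × 3.2) = 7.503 m, so C_max = 30/(0.36 × 46 × 7.503) = 0.241 kg/m³.

0.241 kg/m³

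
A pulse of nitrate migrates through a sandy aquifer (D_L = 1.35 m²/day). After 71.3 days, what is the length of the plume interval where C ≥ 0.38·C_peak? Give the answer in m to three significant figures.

The plume is Gaussian with σ = √(2Dt) = √(2 × 1.35 × 71.3) = 13.87 m.
C/C_peak = exp(−Δx²/(2σ²)) = 0.38 ⇒ Δx = σ·√(−2 ln 0.38) = 13.87 × 1.391 = 19.29 m.
Width = 2Δx = 38.6 m.

38.6 m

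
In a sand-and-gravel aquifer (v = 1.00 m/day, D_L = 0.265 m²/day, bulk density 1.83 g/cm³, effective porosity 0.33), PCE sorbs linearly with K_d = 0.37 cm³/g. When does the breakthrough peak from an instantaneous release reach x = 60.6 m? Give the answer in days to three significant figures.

Retardation factor R = 1 + ρ_b·K_d/n = 1 + 1.83 × 0.37/0.33 = 3.052.
Sorption retards both mechanisms: v_R = v/R = 0.3277 m/day, D_R = D/R = 0.08683 m²/day.
Peak time from v_R²t² + 2D_R t − x² = 0: t = (√(D_R² + v_R²x²) − D_R)/v_R².
√(D_R² + v_R²x²) = √(0.08683² + 0.3277² × 60.6²) = 19.86; v_R² = 0.1074.
t = (19.86 − 0.08683)/0.1074 = 184 days.

184 days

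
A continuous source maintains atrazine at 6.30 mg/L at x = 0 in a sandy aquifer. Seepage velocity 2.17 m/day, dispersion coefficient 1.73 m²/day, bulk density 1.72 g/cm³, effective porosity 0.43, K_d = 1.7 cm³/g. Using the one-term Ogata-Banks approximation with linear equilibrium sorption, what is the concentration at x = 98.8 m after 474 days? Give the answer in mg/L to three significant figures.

Retardation factor R = 1 + ρ_b·K_d/n = 1 + 1.72 × 1.7/0.43 = 7.800.
Sorption retards both mechanisms: v_R = v/R = 0.2782 m/day, D_R = D/R = 0.2218 m²/day.
v_R·t = 0.2782 × 474 = 131.8668 m; 2√(D_R t) = 20.51 m; argument = (98.8 − 131.8668)/20.51 = -1.612.
C = C₀ × ½·erfc(-1.612) = 6.30 × 0.9887 = 6.23 mg/L.

6.23 mg/L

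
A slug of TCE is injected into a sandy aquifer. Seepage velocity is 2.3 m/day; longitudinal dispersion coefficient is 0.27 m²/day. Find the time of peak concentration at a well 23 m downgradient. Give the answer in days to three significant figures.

For the 1D instantaneous-source solution, setting ∂C/∂t = 0 at fixed x gives v²t² + 2Dt − x² = 0, so t = (√(D² + v²x²) − D)/v².
√(D² + v²x²) = √(0.27² + 2.3² × 23²) = 52.90; v² = 5.29.
t = (52.90 − 0.27)/5.29 = 9.95 days (vs. the pure-advection estimate x/v = 10.0 d).

9.95 days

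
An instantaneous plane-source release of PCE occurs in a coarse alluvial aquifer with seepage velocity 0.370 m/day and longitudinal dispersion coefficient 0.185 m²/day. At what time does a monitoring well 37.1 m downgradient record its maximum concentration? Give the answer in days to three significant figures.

For the 1D instantaneous-source solution, setting ∂C/∂t = 0 at fixed x gives v²t² + 2Dt − x² = 0, so t = (√(D² + v²x²) − D)/v².
√(D² + v²x²) = √(0.185² + 0.370² × 37.1²) = 13.73; v² = 0.1369.
t = (13.73 − 0.185)/0.1369 = 98.9 days (vs. the pure-advection estimate x/v = 100 d).

98.9 days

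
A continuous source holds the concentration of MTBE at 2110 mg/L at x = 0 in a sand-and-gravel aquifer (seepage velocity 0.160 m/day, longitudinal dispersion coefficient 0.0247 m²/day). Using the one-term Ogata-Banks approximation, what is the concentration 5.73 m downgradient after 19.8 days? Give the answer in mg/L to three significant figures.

For a continuous step input, C/C₀ ≈ ½·erfc((x−vt)/(2√(Dt))).
vt = 0.160 × 19.8 = 3.168 m and 2√(Dt) = 2√(0.0247 × 19.8) = 1.399 m.
Argument (x−vt)/(2√(Dt)) = (5.73 − 3.168)/1.399 = 1.831; ½·erfc(1.831) = 0.004807.
C = 2110 × 0.004807 = 10.1 mg/L.

10.1 mg/L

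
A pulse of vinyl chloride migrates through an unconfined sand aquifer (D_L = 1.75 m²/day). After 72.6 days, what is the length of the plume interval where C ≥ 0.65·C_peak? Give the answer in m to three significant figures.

29.6 m

The plume is Gaussian with σ = √(2Dt) = √(2 × 1.75 × 72.6) = 15.94 m.
C/C_peak = exp(−Δx²/(2σ²)) = 0.65 ⇒ Δx = σ·√(−2 ln 0.65) = 15.94 × 0.9282 = 14.80 m.
Width = 2Δx = 29.6 m.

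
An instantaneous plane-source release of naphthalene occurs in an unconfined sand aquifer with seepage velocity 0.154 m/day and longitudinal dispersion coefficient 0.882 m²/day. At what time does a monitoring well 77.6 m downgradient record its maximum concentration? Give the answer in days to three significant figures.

468 days

For the 1D instantaneous-source solution, setting ∂C/∂t = 0 at fixed x gives v²t² + 2Dt − x² = 0, so t = (√(D² + v²x²) − D)/v².
√(D² + v²x²) = √(0.882² + 0.154² × 77.6²) = 11.98; v² = 0.023716.
t = (11.98 − 0.882)/0.023716 = 468 days (vs. the pure-advection estimate x/v = 504 d).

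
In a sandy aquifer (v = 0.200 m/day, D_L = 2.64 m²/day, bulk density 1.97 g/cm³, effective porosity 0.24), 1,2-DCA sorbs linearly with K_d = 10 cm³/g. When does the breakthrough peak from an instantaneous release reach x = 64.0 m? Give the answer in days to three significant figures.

21700 days

Retardation factor R = 1 + ρ_b·K_d/n = 1 + 1.97 × 10/0.24 = 83.08.
Sorption retards both mechanisms: v_R = v/R = 0.002407 m/day, D_R = D/R = 0.03178 m²/day.
Peak time from v_R²t² + 2D_R t − x² = 0: t = (√(D_R² + v_R²x²) − D_R)/v_R².
√(D_R² + v_R²x²) = √(0.03178² + 0.002407² × 64.0²) = 0.1573; v_R² = 5.794e-06.
t = (0.1573 − 0.03178)/5.794e-06 = 21700 days.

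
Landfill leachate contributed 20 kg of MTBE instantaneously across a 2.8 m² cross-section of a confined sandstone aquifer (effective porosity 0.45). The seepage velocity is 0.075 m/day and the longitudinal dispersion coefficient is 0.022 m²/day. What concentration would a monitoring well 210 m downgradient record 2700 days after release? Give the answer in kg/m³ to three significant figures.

For an instantaneous plane source, C(x,t) = M/(n_e·A·√(4πDt)) · exp(−(x−vt)²/(4Dt)), with n_e·A the pore (flow) area.
Plume center vt = 0.075 × 2700 = 202.5 m, so the well at 210 m is 7.5 m downgradient of the peak.
√(4πDt) = 27.32 m, giving peak height M/(n_e·A·√(4πDt)) = 20/(0.45 × 2.8 × 27.32) = 0.5810 kg/m³.
(x−vt)²/(4Dt) = (7.5)²/(4 × 0.022 × 2700) = 0.2367; exp(−0.2367) = 0.7892.
C = 0.5810 × 0.7892 = 0.459 kg/m³.

0.459 kg/m³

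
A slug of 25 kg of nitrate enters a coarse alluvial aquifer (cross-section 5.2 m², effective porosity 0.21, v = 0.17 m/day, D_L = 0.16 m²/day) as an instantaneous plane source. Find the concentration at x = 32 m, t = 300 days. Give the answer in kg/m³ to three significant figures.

0.142 kg/m³

For an instantaneous plane source, C(x,t) = M/(n_e·A·√(4πDt)) · exp(−(x−vt)²/(4Dt)), with n_e·A the pore (flow) area.
Plume center vt = 0.17 × 300 = 51 m, so the well at 32 m is 19 m upgradient of the peak.
√(4πDt) = 24.56 m, giving peak height M/(n_e·A·√(4πDt)) = 25/(0.21 × 5.2 × 24.56) = 0.9322 kg/m³.
(x−vt)²/(4Dt) = (-19)²/(4 × 0.16 × 300) = 1.880; exp(−1.880) = 0.1526.
C = 0.9322 × 0.1526 = 0.142 kg/m³.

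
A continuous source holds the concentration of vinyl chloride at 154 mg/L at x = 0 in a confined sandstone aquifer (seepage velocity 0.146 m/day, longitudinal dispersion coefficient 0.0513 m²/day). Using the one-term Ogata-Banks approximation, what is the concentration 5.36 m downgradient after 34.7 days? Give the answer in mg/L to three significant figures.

For a continuous step input, C/C₀ ≈ ½·erfc((x−vt)/(2√(Dt))).
vt = 0.146 × 34.7 = 5.0662 m and 2√(Dt) = 2√(0.0513 × 34.7) = 2.668 m.
Argument (x−vt)/(2√(Dt)) = (5.36 − 5.0662)/2.668 = 0.1101; ½·erfc(0.1101) = 0.4381.
C = 154 × 0.4381 = 67.5 mg/L.

67.5 mg/L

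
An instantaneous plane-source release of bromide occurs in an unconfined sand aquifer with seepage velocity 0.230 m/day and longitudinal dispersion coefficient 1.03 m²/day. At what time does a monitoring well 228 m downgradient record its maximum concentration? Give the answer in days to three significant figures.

972 days

For the 1D instantaneous-source solution, setting ∂C/∂t = 0 at fixed x gives v²t² + 2Dt − x² = 0, so t = (√(D² + v²x²) − D)/v².
√(D² + v²x²) = √(1.03² + 0.230² × 228²) = 52.45; v² = 0.0529.
t = (52.45 − 1.03)/0.0529 = 972 days (vs. the pure-advection estimate x/v = 991 d).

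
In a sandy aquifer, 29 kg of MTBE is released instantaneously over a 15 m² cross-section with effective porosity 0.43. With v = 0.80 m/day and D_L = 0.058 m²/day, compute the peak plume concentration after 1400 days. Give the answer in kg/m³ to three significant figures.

0.141 kg/m³

The peak of an instantaneous 1D plume sits at x = vt; there the Gaussian factor is 1 and C_max = M/(n_e·A·√(4πDt)), where n_e·A is the pore area the mass is dissolved in.
√(4πDt) = √(4π × 0.058 × 1400) = 31.94 m, so C_max = 29/(0.43 × 15 × 31.94) = 0.141 kg/m³.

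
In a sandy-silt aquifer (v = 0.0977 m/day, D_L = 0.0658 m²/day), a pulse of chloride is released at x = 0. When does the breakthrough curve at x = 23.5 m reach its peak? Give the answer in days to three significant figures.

For the 1D instantaneous-source solution, setting ∂C/∂t = 0 at fixed x gives v²t² + 2Dt − x² = 0, so t = (√(D² + v²x²) − D)/v².
√(D² + v²x²) = √(0.0658² + 0.0977² × 23.5²) = 2.297; v² = 0.00954529.
t = (2.297 − 0.0658)/0.00954529 = 234 days (vs. the pure-advection estimate x/v = 241 d).

234 days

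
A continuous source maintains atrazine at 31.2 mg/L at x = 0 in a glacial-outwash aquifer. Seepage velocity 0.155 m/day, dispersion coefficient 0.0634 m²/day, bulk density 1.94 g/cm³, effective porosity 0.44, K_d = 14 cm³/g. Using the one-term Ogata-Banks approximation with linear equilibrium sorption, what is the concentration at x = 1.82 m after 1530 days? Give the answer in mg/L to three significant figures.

27.1 mg/L

Retardation factor R = 1 + ρ_b·K_d/n = 1 + 1.94 × 14/0.44 = 62.73.
Sorption retards both mechanisms: v_R = v/R = 0.002471 m/day, D_R = D/R = 0.001011 m²/day.
v_R·t = 0.002471 × 1530 = 3.78063 m; 2√(D_R t) = 2.487 m; argument = (1.82 − 3.78063)/2.487 = -0.7884.
C = C₀ × ½·erfc(-0.7884) = 31.2 × 0.8676 = 27.1 mg/L.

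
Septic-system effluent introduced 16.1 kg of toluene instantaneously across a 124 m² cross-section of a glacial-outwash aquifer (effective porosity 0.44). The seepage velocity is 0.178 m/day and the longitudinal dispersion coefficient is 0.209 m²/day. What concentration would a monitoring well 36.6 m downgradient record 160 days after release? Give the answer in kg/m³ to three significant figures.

0.00879 kg/m³

For an instantaneous plane source, C(x,t) = M/(n_e·A·√(4πDt)) · exp(−(x−vt)²/(4Dt)), with n_e·A the pore (flow) area.
Plume center vt = 0.178 × 160 = 28.48 m, so the well at 36.6 m is 8.12 m downgradient of the peak.
√(4πDt) = 20.50 m, giving peak height M/(n_e·A·√(4πDt)) = 16.1/(0.44 × 124 × 20.50) = 0.01439 kg/m³.
(x−vt)²/(4Dt) = (8.12)²/(4 × 0.209 × 160) = 0.4929; exp(−0.4929) = 0.6109.
C = 0.01439 × 0.6109 = 0.00879 kg/m³.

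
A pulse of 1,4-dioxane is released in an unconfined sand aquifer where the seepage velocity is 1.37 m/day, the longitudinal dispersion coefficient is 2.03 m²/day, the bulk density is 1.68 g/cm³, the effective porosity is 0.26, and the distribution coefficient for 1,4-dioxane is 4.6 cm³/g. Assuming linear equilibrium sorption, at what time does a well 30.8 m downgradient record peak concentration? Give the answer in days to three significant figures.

658 days

Retardation factor R = 1 + ρ_b·K_d/n = 1 + 1.68 × 4.6/0.26 = 30.72.
Sorption retards both mechanisms: v_R = v/R = 0.04460 m/day, D_R = D/R = 0.06608 m²/day.
Peak time from v_R²t² + 2D_R t − x² = 0: t = (√(D_R² + v_R²x²) − D_R)/v_R².
√(D_R² + v_R²x²) = √(0.06608² + 0.04460² × 30.8²) = 1.375; v_R² = 0.001989.
t = (1.375 − 0.06608)/0.001989 = 658 days.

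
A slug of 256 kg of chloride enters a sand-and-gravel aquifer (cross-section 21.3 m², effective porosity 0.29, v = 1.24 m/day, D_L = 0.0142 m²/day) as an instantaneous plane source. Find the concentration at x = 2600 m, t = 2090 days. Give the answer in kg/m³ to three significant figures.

1.18 kg/m³

For an instantaneous plane source, C(x,t) = M/(n_e·A·√(4πDt)) · exp(−(x−vt)²/(4Dt)), with n_e·A the pore (flow) area.
Plume center vt = 1.24 × 2090 = 2591.6 m, so the well at 2600 m is 8.4 m downgradient of the peak.
√(4πDt) = 19.31 m, giving peak height M/(n_e·A·√(4πDt)) = 256/(0.29 × 21.3 × 19.31) = 2.146 kg/m³.
(x−vt)²/(4Dt) = (8.4)²/(4 × 0.0142 × 2090) = 0.5944; exp(−0.5944) = 0.5519.
C = 2.146 × 0.5519 = 1.18 kg/m³.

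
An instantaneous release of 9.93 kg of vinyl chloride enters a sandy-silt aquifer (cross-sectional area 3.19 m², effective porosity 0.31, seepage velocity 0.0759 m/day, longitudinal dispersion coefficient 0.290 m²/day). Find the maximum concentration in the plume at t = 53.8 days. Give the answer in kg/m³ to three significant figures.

0.717 kg/m³

The peak of an instantaneous 1D plume sits at x = vt; there the Gaussian factor is 1 and C_max = M/(n_e·A·√(4πDt)), where n_e·A is the pore area the mass is dissolved in.
√(4πDt) = √(4π × 0.290 × 53.8) = 14.00 m, so C_max = 9.93/(0.31 × 3.19 × 14.00) = 0.717 kg/m³.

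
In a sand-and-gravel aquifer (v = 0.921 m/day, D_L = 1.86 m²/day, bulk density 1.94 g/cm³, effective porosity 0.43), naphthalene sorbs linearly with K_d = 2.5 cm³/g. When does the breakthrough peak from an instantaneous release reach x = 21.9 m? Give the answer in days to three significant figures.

266 days

Retardation factor R = 1 + ρ_b·K_d/n = 1 + 1.94 × 2.5/0.43 = 12.28.
Sorption retards both mechanisms: v_R = v/R = 0.07500 m/day, D_R = D/R = 0.1515 m²/day.
Peak time from v_R²t² + 2D_R t − x² = 0: t = (√(D_R² + v_R²x²) − D_R)/v_R².
√(D_R² + v_R²x²) = √(0.1515² + 0.07500² × 21.9²) = 1.649; v_R² = 0.005625.
t = (1.649 − 0.1515)/0.005625 = 266 days.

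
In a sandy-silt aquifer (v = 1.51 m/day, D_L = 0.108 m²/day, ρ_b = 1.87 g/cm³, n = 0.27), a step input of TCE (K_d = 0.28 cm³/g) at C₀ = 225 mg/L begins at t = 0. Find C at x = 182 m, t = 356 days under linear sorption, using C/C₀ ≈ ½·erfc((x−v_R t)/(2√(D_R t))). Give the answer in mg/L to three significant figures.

128 mg/L

Retardation factor R = 1 + ρ_b·K_d/n = 1 + 1.87 × 0.28/0.27 = 2.939.
Sorption retards both mechanisms: v_R = v/R = 0.5138 m/day, D_R = D/R = 0.03675 m²/day.
v_R·t = 0.5138 × 356 = 182.9128 m; 2√(D_R t) = 7.234 m; argument = (182 − 182.9128)/7.234 = -0.1262.
C = C₀ × ½·erfc(-0.1262) = 225 × 0.5708 = 128 mg/L.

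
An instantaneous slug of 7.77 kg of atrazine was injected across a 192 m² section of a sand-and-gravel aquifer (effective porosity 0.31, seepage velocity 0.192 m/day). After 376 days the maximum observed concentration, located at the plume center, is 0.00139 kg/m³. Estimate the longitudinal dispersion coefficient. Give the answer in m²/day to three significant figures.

At the plume center C_max = M/(n_e·A·√(4πDt)), so D = M²/(4πt·(n_e·A·C_max)²).
n_e·A·C_max = 0.31 × 192 × 0.00139 = 0.08273 kg/m.
D = 7.77²/(4π × 376 × 0.08273²) = 1.87 m²/day.

1.87 m²/day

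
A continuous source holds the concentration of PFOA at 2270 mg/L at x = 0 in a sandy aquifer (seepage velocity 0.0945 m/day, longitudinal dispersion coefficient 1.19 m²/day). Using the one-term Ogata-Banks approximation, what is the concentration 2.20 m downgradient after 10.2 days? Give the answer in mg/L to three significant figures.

910 mg/L

For a continuous step input, C/C₀ ≈ ½·erfc((x−vt)/(2√(Dt))).
vt = 0.0945 × 10.2 = 0.9639 m and 2√(Dt) = 2√(1.19 × 10.2) = 6.968 m.
Argument (x−vt)/(2√(Dt)) = (2.20 − 0.9639)/6.968 = 0.1774; ½·erfc(0.1774) = 0.4010.
C = 2270 × 0.4010 = 910 mg/L.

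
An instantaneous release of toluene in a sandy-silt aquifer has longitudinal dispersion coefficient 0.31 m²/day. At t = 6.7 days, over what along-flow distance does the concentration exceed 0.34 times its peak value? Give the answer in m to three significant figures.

5.99 m

The plume is Gaussian with σ = √(2Dt) = √(2 × 0.31 × 6.7) = 2.038 m.
C/C_peak = exp(−Δx²/(2σ²)) = 0.34 ⇒ Δx = σ·√(−2 ln 0.34) = 2.038 × 1.469 = 2.994 m.
Width = 2Δx = 5.99 m.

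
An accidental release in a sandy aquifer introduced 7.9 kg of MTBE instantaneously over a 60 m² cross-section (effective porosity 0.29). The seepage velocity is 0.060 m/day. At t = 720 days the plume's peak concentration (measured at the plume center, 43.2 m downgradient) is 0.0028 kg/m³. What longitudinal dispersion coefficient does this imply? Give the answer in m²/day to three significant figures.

2.91 m²/day

At the plume center C_max = M/(n_e·A·√(4πDt)), so D = M²/(4πt·(n_e·A·C_max)²).
n_e·A·C_max = 0.29 × 60 × 0.0028 = 0.04872 kg/m.
D = 7.9²/(4π × 720 × 0.04872²) = 2.91 m²/day.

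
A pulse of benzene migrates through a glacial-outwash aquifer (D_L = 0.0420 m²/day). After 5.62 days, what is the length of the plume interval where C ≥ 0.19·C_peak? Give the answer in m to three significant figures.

2.50 m

The plume is Gaussian with σ = √(2Dt) = √(2 × 0.0420 × 5.62) = 0.6871 m.
C/C_peak = exp(−Δx²/(2σ²)) = 0.19 ⇒ Δx = σ·√(−2 ln 0.19) = 0.6871 × 1.822 = 1.252 m.
Width = 2Δx = 2.50 m.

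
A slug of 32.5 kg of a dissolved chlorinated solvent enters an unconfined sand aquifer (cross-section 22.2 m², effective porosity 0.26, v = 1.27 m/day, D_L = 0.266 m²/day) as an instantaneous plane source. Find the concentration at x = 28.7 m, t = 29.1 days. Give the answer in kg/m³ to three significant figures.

For an instantaneous plane source, C(x,t) = M/(n_e·A·√(4πDt)) · exp(−(x−vt)²/(4Dt)), with n_e·A the pore (flow) area.
Plume center vt = 1.27 × 29.1 = 36.957 m, so the well at 28.7 m is 8.257 m upgradient of the peak.
√(4πDt) = 9.863 m, giving peak height M/(n_e·A·√(4πDt)) = 32.5/(0.26 × 22.2 × 9.863) = 0.5709 kg/m³.
(x−vt)²/(4Dt) = (-8.257)²/(4 × 0.266 × 29.1) = 2.202; exp(−2.202) = 0.1106.
C = 0.5709 × 0.1106 = 0.0631 kg/m³.

0.0631 kg/m³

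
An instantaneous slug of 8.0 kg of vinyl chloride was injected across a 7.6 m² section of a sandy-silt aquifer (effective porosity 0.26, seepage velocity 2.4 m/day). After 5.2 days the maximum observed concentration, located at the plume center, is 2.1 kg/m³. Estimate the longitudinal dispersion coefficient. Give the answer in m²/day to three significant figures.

0.0569 m²/day

At the plume center C_max = M/(n_e·A·√(4πDt)), so D = M²/(4πt·(n_e·A·C_max)²).
n_e·A·C_max = 0.26 × 7.6 × 2.1 = 4.150 kg/m.
D = 8.0²/(4π × 5.2 × 4.150²) = 0.0569 m²/day.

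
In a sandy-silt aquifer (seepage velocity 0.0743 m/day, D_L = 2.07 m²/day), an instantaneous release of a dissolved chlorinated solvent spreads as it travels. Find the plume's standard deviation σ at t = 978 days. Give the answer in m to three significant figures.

Dispersive spreading gives a Gaussian with σ² = 2Dt; advection only shifts the center.
σ = √(2 × 2.07 × 978) = 63.6 m.

63.6 m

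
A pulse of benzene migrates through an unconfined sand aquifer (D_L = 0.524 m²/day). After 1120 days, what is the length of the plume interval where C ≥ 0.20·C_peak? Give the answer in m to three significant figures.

123 m

The plume is Gaussian with σ = √(2Dt) = √(2 × 0.524 × 1120) = 34.26 m.
C/C_peak = exp(−Δx²/(2σ²)) = 0.20 ⇒ Δx = σ·√(−2 ln 0.20) = 34.26 × 1.794 = 61.46 m.
Width = 2Δx = 123 m.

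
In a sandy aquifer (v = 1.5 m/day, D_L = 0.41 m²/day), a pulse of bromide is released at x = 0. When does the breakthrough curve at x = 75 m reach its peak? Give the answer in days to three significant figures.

For the 1D instantaneous-source solution, setting ∂C/∂t = 0 at fixed x gives v²t² + 2Dt − x² = 0, so t = (√(D² + v²x²) − D)/v².
√(D² + v²x²) = √(0.41² + 1.5² × 75²) = 112.5; v² = 2.25.
t = (112.5 − 0.41)/2.25 = 49.8 days (vs. the pure-advection estimate x/v = 50.0 d).

49.8 days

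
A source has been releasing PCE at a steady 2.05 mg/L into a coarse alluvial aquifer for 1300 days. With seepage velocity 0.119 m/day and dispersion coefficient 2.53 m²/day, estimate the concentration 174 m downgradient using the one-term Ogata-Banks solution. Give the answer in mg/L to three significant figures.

0.832 mg/L

For a continuous step input, C/C₀ ≈ ½·erfc((x−vt)/(2√(Dt))).
vt = 0.119 × 1300 = 154.7 m and 2√(Dt) = 2√(2.53 × 1300) = 114.7 m.
Argument (x−vt)/(2√(Dt)) = (174 − 154.7)/114.7 = 0.1683; ½·erfc(0.1683) = 0.4059.
C = 2.05 × 0.4059 = 0.832 mg/L.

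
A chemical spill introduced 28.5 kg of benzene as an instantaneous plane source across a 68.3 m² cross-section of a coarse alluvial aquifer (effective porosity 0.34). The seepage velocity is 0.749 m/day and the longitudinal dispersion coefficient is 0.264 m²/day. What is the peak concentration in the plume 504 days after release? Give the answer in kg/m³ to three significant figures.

The peak of an instantaneous 1D plume sits at x = vt; there the Gaussian factor is 1 and C_max = M/(n_e·A·√(4πDt)), where n_e·A is the pore area the mass is dissolved in.
√(4πDt) = √(4π × 0.264 × 504) = 40.89 m, so C_max = 28.5/(0.34 × 68.3 × 40.89) = 0.0300 kg/m³.

0.0300 kg/m³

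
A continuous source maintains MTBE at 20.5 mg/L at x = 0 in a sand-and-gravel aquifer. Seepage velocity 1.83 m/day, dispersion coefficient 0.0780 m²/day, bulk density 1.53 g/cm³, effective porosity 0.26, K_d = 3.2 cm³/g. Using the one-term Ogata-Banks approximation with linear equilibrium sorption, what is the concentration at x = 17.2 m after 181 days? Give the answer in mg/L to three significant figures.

Retardation factor R = 1 + ρ_b·K_d/n = 1 + 1.53 × 3.2/0.26 = 19.83.
Sorption retards both mechanisms: v_R = v/R = 0.09228 m/day, D_R = D/R = 0.003933 m²/day.
v_R·t = 0.09228 × 181 = 16.70268 m; 2√(D_R t) = 1.687 m; argument = (17.2 − 16.70268)/1.687 = 0.2948.
C = C₀ × ½·erfc(0.2948) = 20.5 × 0.3384 = 6.94 mg/L.

6.94 mg/L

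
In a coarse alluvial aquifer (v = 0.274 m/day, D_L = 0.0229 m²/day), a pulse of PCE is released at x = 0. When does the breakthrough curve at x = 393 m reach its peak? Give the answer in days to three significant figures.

For the 1D instantaneous-source solution, setting ∂C/∂t = 0 at fixed x gives v²t² + 2Dt − x² = 0, so t = (√(D² + v²x²) − D)/v².
√(D² + v²x²) = √(0.0229² + 0.274² × 393²) = 107.7; v² = 0.075076.
t = (107.7 − 0.0229)/0.075076 = 1430 days (vs. the pure-advection estimate x/v = 1430 d).

1430 days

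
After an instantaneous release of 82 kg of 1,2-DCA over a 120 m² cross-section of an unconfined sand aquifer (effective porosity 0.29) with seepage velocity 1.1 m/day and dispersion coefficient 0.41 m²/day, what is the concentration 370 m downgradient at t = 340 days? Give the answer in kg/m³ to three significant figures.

For an instantaneous plane source, C(x,t) = M/(n_e·A·√(4πDt)) · exp(−(x−vt)²/(4Dt)), with n_e·A the pore (flow) area.
Plume center vt = 1.1 × 340 = 374 m, so the well at 370 m is 4 m upgradient of the peak.
√(4πDt) = 41.85 m, giving peak height M/(n_e·A·√(4πDt)) = 82/(0.29 × 120 × 41.85) = 0.05630 kg/m³.
(x−vt)²/(4Dt) = (-4)²/(4 × 0.41 × 340) = 0.02869; exp(−0.02869) = 0.9717.
C = 0.05630 × 0.9717 = 0.0547 kg/m³.

0.0547 kg/m³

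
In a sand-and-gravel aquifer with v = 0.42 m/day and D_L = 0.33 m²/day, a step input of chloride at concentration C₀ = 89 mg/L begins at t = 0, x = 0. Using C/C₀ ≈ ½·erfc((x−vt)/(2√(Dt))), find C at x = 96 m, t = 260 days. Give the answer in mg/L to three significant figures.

75.0 mg/L

For a continuous step input, C/C₀ ≈ ½·erfc((x−vt)/(2√(Dt))).
vt = 0.42 × 260 = 109.2 m and 2√(Dt) = 2√(0.33 × 260) = 18.53 m.
Argument (x−vt)/(2√(Dt)) = (96 − 109.2)/18.53 = -0.7124; ½·erfc(-0.7124) = 0.8431.
C = 89 × 0.8431 = 75.0 mg/L.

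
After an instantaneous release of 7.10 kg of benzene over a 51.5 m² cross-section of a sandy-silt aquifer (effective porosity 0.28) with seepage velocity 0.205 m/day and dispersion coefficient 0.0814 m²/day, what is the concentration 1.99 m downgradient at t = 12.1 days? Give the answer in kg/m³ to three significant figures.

0.132 kg/m³

For an instantaneous plane source, C(x,t) = M/(n_e·A·√(4πDt)) · exp(−(x−vt)²/(4Dt)), with n_e·A the pore (flow) area.
Plume center vt = 0.205 × 12.1 = 2.4805 m, so the well at 1.99 m is 0.4905 m upgradient of the peak.
√(4πDt) = 3.518 m, giving peak height M/(n_e·A·√(4πDt)) = 7.10/(0.28 × 51.5 × 3.518) = 0.1400 kg/m³.
(x−vt)²/(4Dt) = (-0.4905)²/(4 × 0.0814 × 12.1) = 0.06107; exp(−0.06107) = 0.9408.
C = 0.1400 × 0.9408 = 0.132 kg/m³.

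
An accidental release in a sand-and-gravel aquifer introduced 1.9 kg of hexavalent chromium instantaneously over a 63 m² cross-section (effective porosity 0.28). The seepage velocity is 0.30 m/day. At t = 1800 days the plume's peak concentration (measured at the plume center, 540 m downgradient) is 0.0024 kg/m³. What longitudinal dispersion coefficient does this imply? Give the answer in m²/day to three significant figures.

0.0890 m²/day

At the plume center C_max = M/(n_e·A·√(4πDt)), so D = M²/(4πt·(n_e·A·C_max)²).
n_e·A·C_max = 0.28 × 63 × 0.0024 = 0.04234 kg/m.
D = 1.9²/(4π × 1800 × 0.04234²) = 0.0890 m²/day.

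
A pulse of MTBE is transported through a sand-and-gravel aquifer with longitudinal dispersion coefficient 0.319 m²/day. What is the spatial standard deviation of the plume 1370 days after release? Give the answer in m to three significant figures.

Dispersive spreading gives a Gaussian with σ² = 2Dt; advection only shifts the center.
σ = √(2 × 0.319 × 1370) = 29.6 m.

29.6 m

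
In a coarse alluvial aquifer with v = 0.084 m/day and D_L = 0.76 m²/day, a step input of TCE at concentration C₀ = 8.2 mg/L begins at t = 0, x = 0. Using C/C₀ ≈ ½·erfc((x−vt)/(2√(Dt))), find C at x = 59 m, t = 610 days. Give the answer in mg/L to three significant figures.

For a continuous step input, C/C₀ ≈ ½·erfc((x−vt)/(2√(Dt))).
vt = 0.084 × 610 = 51.24 m and 2√(Dt) = 2√(0.76 × 610) = 43.06 m.
Argument (x−vt)/(2√(Dt)) = (59 − 51.24)/43.06 = 0.1802; ½·erfc(0.1802) = 0.3994.
C = 8.2 × 0.3994 = 3.28 mg/L.

3.28 mg/L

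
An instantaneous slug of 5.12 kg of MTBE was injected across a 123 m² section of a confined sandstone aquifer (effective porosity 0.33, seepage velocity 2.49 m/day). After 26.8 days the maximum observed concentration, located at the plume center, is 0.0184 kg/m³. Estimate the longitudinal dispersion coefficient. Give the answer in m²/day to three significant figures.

At the plume center C_max = M/(n_e·A·√(4πDt)), so D = M²/(4πt·(n_e·A·C_max)²).
n_e·A·C_max = 0.33 × 123 × 0.0184 = 0.7469 kg/m.
D = 5.12²/(4π × 26.8 × 0.7469²) = 0.140 m²/day.

0.140 m²/day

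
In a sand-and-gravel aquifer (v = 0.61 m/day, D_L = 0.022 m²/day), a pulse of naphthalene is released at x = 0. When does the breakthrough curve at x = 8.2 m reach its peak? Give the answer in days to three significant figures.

For the 1D instantaneous-source solution, setting ∂C/∂t = 0 at fixed x gives v²t² + 2Dt − x² = 0, so t = (√(D² + v²x²) − D)/v².
√(D² + v²x²) = √(0.022² + 0.61² × 8.2²) = 5.002; v² = 0.3721.
t = (5.002 − 0.022)/0.3721 = 13.4 days (vs. the pure-advection estimate x/v = 13.4 d).

13.4 days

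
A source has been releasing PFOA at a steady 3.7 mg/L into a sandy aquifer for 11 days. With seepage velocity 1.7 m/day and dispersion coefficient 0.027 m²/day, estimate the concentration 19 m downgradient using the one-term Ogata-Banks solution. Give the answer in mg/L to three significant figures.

For a continuous step input, C/C₀ ≈ ½·erfc((x−vt)/(2√(Dt))).
vt = 1.7 × 11 = 18.7 m and 2√(Dt) = 2√(0.027 × 11) = 1.090 m.
Argument (x−vt)/(2√(Dt)) = (19 − 18.7)/1.090 = 0.2752; ½·erfc(0.2752) = 0.3486.
C = 3.7 × 0.3486 = 1.29 mg/L.

1.29 mg/L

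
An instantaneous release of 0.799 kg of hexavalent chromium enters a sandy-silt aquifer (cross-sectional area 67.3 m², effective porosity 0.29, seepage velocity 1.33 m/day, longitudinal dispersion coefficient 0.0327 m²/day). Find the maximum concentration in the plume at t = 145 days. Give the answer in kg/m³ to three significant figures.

0.00530 kg/m³

The peak of an instantaneous 1D plume sits at x = vt; there the Gaussian factor is 1 and C_max = M/(n_e·A·√(4πDt)), where n_e·A is the pore area the mass is dissolved in.
√(4πDt) = √(4π × 0.0327 × 145) = 7.719 m, so C_max = 0.799/(0.29 × 67.3 × 7.719) = 0.00530 kg/m³.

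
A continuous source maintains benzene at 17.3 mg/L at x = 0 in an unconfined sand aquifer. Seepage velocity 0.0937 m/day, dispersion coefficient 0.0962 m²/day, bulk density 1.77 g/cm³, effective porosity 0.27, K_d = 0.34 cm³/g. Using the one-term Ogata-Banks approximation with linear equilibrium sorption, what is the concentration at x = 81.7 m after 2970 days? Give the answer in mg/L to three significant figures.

Retardation factor R = 1 + ρ_b·K_d/n = 1 + 1.77 × 0.34/0.27 = 3.229.
Sorption retards both mechanisms: v_R = v/R = 0.02902 m/day, D_R = D/R = 0.02979 m²/day.
v_R·t = 0.02902 × 2970 = 86.1894 m; 2√(D_R t) = 18.81 m; argument = (81.7 − 86.1894)/18.81 = -0.2387.
C = C₀ × ½·erfc(-0.2387) = 17.3 × 0.6322 = 10.9 mg/L.

10.9 mg/L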